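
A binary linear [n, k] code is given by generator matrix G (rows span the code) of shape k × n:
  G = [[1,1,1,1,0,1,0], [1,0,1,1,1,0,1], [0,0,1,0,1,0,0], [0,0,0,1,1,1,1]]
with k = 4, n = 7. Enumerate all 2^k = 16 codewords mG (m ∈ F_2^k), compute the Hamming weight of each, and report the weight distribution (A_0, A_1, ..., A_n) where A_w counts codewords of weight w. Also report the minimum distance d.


Weight distribution: A_0 = 1, A_2 = 2, A_3 = 4, A_4 = 5, A_5 = 4. Minimum distance d = 2.

Enumerate all 2^4 = 16 messages m ∈ F_2^4.
For each, compute codeword c = mG in F_2^7, then tally its weight.
  m = 0000 → c = 0000000, weight = 0.
  m = 1000 → c = 1111010, weight = 5.
  m = 0100 → c = 1011101, weight = 5.
  m = 1100 → c = 0100111, weight = 4.
  m = 0010 → c = 0010100, weight = 2.
  m = 1010 → c = 1101110, weight = 5.
  m = 0110 → c = 1001001, weight = 3.
  m = 1110 → c = 0110011, weight = 4.
  m = 0001 → c = 0001111, weight = 4.
  m = 1001 → c = 1110101, weight = 5.
  m = 0101 → c = 1010010, weight = 3.
  m = 1101 → c = 0101000, weight = 2.
  m = 0011 → c = 0011011, weight = 4.
  m = 1011 → c = 1100001, weight = 3.
  m = 0111 → c = 1000110, weight = 3.
  m = 1111 → c = 0111100, weight = 4.
Tally weights:
  weight 0: 1 codewords.
  weight 2: 2 codewords.
  weight 3: 4 codewords.
  weight 4: 5 codewords.
  weight 5: 4 codewords.
Minimum distance d = smallest w > 0 with A_w > 0 = 2.
Sanity: Σ A_w = 16 = 2^4 = 16 ✓.


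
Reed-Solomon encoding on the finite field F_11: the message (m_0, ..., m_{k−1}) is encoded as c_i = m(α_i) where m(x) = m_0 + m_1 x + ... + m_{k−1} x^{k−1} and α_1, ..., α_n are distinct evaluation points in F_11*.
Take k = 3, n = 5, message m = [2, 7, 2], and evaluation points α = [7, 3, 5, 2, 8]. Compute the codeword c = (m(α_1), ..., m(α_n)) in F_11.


c = [6, 8, 10, 2, 10]

Message polynomial: m(x) = 2 + 7·x + 2·x^2 (mod 11).
For each evaluation point α_i, compute m(α_i) mod 11:
  α_1 = 7: Horner steps 2 → 10 → 6, so m(7) = 6.
  α_2 = 3: Horner steps 2 → 2 → 8, so m(3) = 8.
  α_3 = 5: Horner steps 2 → 6 → 10, so m(5) = 10.
  α_4 = 2: Horner steps 2 → 0 → 2, so m(2) = 2.
  α_5 = 8: Horner steps 2 → 1 → 10, so m(8) = 10.
Codeword c = [6, 8, 10, 2, 10] ∈ F_11^5.


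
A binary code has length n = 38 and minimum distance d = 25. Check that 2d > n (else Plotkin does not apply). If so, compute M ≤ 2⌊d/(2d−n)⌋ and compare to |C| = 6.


Plotkin bound M ≤ 4; given |C| = 6 > bound (violated).

Check applicability: 2d = 50, n = 38.
2d − n = 12 > 0, so Plotkin applies.
Compute d/(2d−n) = 25/12 ≈ 2.0833.
⌊d/(2d−n)⌋ = 2.
Plotkin bound: M ≤ 2·2 = 4.
Given |C| = 6, check: VIOLATED.
This |C| is above the Plotkin bound, so no binary code with n = 38, d = 25 and 6 codewords exists.


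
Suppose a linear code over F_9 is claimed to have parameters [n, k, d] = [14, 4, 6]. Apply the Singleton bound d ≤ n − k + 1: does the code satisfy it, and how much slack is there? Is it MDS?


Singleton RHS = n − k + 1 = 11, slack = 5, bound satisfied, not MDS.

Singleton bound: d ≤ n − k + 1.
Here n = 14, k = 4, so n − k + 1 = 11.
Given d = 6, check d ≤ 11: YES.
Slack = (n − k + 1) − d = 5.
The code is NOT MDS (slack = 5 > 0).
Description: the claimed parameters are [14, 4, 6]_9; such a code would be non-MDS.


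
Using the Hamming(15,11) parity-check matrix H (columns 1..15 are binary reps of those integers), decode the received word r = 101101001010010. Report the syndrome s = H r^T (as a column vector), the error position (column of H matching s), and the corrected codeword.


s = (1, 1, 0, 0)^T, error position = 12, corrected codeword c = 101101001011010

Compute s = H r^T mod 2 one row at a time:
  s_1 = 0 + 1 + 0 + 1 + 0 + 0 + 1 + 0 = 3 ≡ 1 (mod 2).
  s_2 = 1 + 0 + 1 + 0 + 0 + 0 + 1 + 0 = 3 ≡ 1 (mod 2).
  s_3 = 0 + 1 + 1 + 0 + 0 + 1 + 1 + 0 = 4 ≡ 0 (mod 2).
  s_4 = 1 + 1 + 0 + 0 + 1 + 1 + 0 + 0 = 4 ≡ 0 (mod 2).
s = (1, 1, 0, 0)^T — this equals column 12 of H (binary 1100), so error is at position 12.
Correct: flip bit 12 of r = 101101001010010 to get c = 101101001011010.


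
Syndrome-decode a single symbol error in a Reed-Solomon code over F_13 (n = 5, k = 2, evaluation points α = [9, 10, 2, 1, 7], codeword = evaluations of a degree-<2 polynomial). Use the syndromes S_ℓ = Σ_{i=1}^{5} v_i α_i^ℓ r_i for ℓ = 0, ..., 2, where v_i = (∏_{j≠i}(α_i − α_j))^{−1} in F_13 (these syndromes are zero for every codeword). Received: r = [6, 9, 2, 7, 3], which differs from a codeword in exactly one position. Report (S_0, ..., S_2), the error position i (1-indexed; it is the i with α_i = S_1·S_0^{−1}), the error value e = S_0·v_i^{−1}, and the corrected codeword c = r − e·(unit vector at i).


S = (1, 10, 9), error at position 2, error magnitude e = 8, c = [6, 1, 2, 7, 3].

Step 1: column multipliers v_i = (∏_{j≠i}(α_i − α_j))^{−1} mod 13.
  i = 1 (α = 9): (9−10)(9−2)(9−1)(9−7) = (−1)·7·8·2 = −112 ≡ 5, so v_1 = 5^{−1} = 8 (mod 13).
  i = 2 (α = 10): (10−9)(10−2)(10−1)(10−7) = 1·8·9·3 = 216 ≡ 8, so v_2 = 8^{−1} = 5 (mod 13).
  i = 3 (α = 2): (2−9)(2−10)(2−1)(2−7) = (−7)·(−8)·1·(−5) = −280 ≡ 6, so v_3 = 6^{−1} = 11 (mod 13).
  i = 4 (α = 1): (1−9)(1−10)(1−2)(1−7) = (−8)·(−9)·(−1)·(−6) = 432 ≡ 3, so v_4 = 3^{−1} = 9 (mod 13).
  i = 5 (α = 7): (7−9)(7−10)(7−2)(7−1) = (−2)·(−3)·5·6 = 180 ≡ 11, so v_5 = 11^{−1} = 6 (mod 13).
  v = [8, 5, 11, 9, 6].
Step 2: syndromes of r = [6, 9, 2, 7, 3] (all sums mod 13).
  S_0 = Σ v_i r_i = 8·6 + 5·9 + 11·2 + 9·7 + 6·3 = 196 ≡ 1.
  S_1 = Σ v_i α_i r_i = 8·9·6 + 5·10·9 + 11·2·2 + 9·1·7 + 6·7·3 = 1115 ≡ 10.
  α_i^2 mod 13 = [3, 9, 4, 1, 10].
  S_2 = Σ v_i α_i^2 r_i = 8·3·6 + 5·9·9 + 11·4·2 + 9·1·7 + 6·10·3 = 880 ≡ 9.
  S = (1, 10, 9) ≠ 0, so r is not a codeword (an error is present).
Step 3: locate the error. For a single error e at position i, S_ℓ = v_i·e·α_i^ℓ, so α_err = S_1/S_0.
  S_0^{−1} = 1^{−1} = 1 (mod 13), so α_err = 10·1 = 10 ≡ 10 = α_2. Error position i = 2.
  Consistency check: S_2/S_1 = 9·4 = 36 ≡ 10 = α_err ✓ (single-error assumption holds).
Step 4: error magnitude e = S_0/v_2 = S_0·∏_{j≠2}(α_2 − α_j) = 1·8 = 8 ≡ 8 (mod 13).
Step 5: correct position 2: c_2 = r_2 − e = 9 − 8 ≡ 1 (mod 13). Hence c = [6, 1, 2, 7, 3].
  Check: interpolating c through the α_i gives m(x) = 12 + 8·x (degree < 2) with m(α_i) = c_i for every i, so c is indeed a codeword.


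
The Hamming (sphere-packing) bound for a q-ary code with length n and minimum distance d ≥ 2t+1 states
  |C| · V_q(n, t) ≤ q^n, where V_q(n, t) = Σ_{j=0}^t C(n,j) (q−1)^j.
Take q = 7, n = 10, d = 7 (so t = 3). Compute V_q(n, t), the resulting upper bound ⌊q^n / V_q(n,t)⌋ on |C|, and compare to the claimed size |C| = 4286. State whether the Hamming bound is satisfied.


V_q(n, t) = 27601, q^n = 282475249, Hamming bound = 10234, |C| = 4286 ≤ bound (satisfied).

Step 1: Compute V_q(n, t) = Σ_{j=0}^3 C(n, j) (q−1)^j.
  j = 0: C(10,0)·(6)^0 = 1·1 = 1.
  j = 1: C(10,1)·(6)^1 = 10·6 = 60.
  j = 2: C(10,2)·(6)^2 = 45·36 = 1620.
  j = 3: C(10,3)·(6)^3 = 120·216 = 25920.
  V_q(n, t) = 1 + 60 + 1620 + 25920 = 27601.
Step 2: q^n = 7^10 = 282475249.
Step 3: Hamming bound ⌊q^n / V_q(n,t)⌋ = ⌊282475249/27601⌋ = 10234.
Step 4: Compare |C| = 4286 to 10234: satisfied.
The claimed |C| lies below the Hamming bound.


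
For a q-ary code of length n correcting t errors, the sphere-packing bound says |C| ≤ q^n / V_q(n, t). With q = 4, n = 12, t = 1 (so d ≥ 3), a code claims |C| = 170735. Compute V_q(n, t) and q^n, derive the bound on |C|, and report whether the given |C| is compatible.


V_q(n, t) = 37, q^n = 16777216, Hamming bound = 453438, |C| = 170735 ≤ bound (satisfied).

Step 1: Compute V_q(n, t) = Σ_{j=0}^1 C(n, j) (q−1)^j.
  j = 0: C(12,0)·(3)^0 = 1·1 = 1.
  j = 1: C(12,1)·(3)^1 = 12·3 = 36.
  V_q(n, t) = 1 + 36 = 37.
Step 2: q^n = 4^12 = 16777216.
Step 3: Hamming bound ⌊q^n / V_q(n,t)⌋ = ⌊16777216/37⌋ = 453438.
Step 4: Compare |C| = 170735 to 453438: satisfied.
The claimed |C| lies below the Hamming bound.


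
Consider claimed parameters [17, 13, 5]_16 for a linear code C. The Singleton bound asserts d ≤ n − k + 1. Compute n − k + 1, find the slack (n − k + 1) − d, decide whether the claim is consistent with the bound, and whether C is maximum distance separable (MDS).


Singleton RHS = n − k + 1 = 5, slack = 0, bound satisfied, MDS.

Singleton bound: d ≤ n − k + 1.
Here n = 17, k = 13, so n − k + 1 = 5.
Given d = 5, check d ≤ 5: YES.
Slack = (n − k + 1) − d = 0.
The code is MDS (slack = 0).
Description: the claimed parameters are [17, 13, 5]_16; such a code would be MDS (meets Singleton bound).


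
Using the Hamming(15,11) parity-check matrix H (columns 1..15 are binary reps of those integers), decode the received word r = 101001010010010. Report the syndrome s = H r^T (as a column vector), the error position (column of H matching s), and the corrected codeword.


s = (1, 0, 0, 1)^T, error position = 9, corrected codeword c = 101001011010010

Compute s = H r^T mod 2 one row at a time:
  s_1 = 1 + 0 + 0 + 1 + 0 + 0 + 1 + 0 = 3 ≡ 1 (mod 2).
  s_2 = 0 + 0 + 1 + 0 + 0 + 0 + 1 + 0 = 2 ≡ 0 (mod 2).
  s_3 = 0 + 1 + 1 + 0 + 0 + 1 + 1 + 0 = 4 ≡ 0 (mod 2).
  s_4 = 1 + 1 + 0 + 0 + 0 + 1 + 0 + 0 = 3 ≡ 1 (mod 2).
s = (1, 0, 0, 1)^T — this equals column 9 of H (binary 1001), so error is at position 9.
Correct: flip bit 9 of r = 101001010010010 to get c = 101001011010010.


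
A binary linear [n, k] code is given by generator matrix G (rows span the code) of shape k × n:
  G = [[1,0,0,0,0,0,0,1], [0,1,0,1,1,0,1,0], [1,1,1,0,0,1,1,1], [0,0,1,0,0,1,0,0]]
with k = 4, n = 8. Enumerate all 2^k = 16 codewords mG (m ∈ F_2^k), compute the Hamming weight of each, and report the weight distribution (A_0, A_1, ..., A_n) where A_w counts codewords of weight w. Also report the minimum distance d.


Weight distribution: A_0 = 1, A_2 = 4, A_4 = 6, A_6 = 4, A_8 = 1. Minimum distance d = 2.

Enumerate all 2^4 = 16 messages m ∈ F_2^4.
For each, compute codeword c = mG in F_2^8, then tally its weight.
  m = 0000 → c = 00000000, weight = 0.
  m = 1000 → c = 10000001, weight = 2.
  m = 0100 → c = 01011010, weight = 4.
  m = 1100 → c = 11011011, weight = 6.
  m = 0010 → c = 11100111, weight = 6.
  m = 1010 → c = 01100110, weight = 4.
  m = 0110 → c = 10111101, weight = 6.
  m = 1110 → c = 00111100, weight = 4.
  m = 0001 → c = 00100100, weight = 2.
  m = 1001 → c = 10100101, weight = 4.
  m = 0101 → c = 01111110, weight = 6.
  m = 1101 → c = 11111111, weight = 8.
  m = 0011 → c = 11000011, weight = 4.
  m = 1011 → c = 01000010, weight = 2.
  m = 0111 → c = 10011001, weight = 4.
  m = 1111 → c = 00011000, weight = 2.
Tally weights:
  weight 0: 1 codewords.
  weight 2: 4 codewords.
  weight 4: 6 codewords.
  weight 6: 4 codewords.
  weight 8: 1 codewords.
Minimum distance d = smallest w > 0 with A_w > 0 = 2.
Sanity: Σ A_w = 16 = 2^4 = 16 ✓.


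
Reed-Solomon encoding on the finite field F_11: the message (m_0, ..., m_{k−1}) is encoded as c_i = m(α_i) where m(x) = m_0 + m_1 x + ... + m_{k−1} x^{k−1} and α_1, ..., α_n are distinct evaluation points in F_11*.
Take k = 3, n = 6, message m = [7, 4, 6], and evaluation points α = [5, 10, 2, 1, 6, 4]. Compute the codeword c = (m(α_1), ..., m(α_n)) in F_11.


c = [1, 9, 6, 6, 5, 9]

Message polynomial: m(x) = 7 + 4·x + 6·x^2 (mod 11).
For each evaluation point α_i, compute m(α_i) mod 11:
  α_1 = 5: Horner steps 6 → 1 → 1, so m(5) = 1.
  α_2 = 10: Horner steps 6 → 9 → 9, so m(10) = 9.
  α_3 = 2: Horner steps 6 → 5 → 6, so m(2) = 6.
  α_4 = 1: Horner steps 6 → 10 → 6, so m(1) = 6.
  α_5 = 6: Horner steps 6 → 7 → 5, so m(6) = 5.
  α_6 = 4: Horner steps 6 → 6 → 9, so m(4) = 9.
Codeword c = [1, 9, 6, 6, 5, 9] ∈ F_11^6.


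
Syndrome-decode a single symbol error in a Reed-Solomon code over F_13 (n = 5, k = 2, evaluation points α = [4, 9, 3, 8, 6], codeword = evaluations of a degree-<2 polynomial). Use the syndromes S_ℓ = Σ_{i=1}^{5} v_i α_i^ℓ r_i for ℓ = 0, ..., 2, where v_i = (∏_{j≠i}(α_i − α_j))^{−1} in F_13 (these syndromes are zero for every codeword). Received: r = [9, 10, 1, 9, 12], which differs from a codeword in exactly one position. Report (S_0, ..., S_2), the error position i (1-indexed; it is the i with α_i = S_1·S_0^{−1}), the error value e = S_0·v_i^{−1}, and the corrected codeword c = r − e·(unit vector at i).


S = (6, 9, 7), error at position 4, error magnitude e = 7, c = [9, 10, 1, 2, 12].

Step 1: column multipliers v_i = (∏_{j≠i}(α_i − α_j))^{−1} mod 13.
  i = 1 (α = 4): (4−9)(4−3)(4−8)(4−6) = (−5)·1·(−4)·(−2) = −40 ≡ 12, so v_1 = 12^{−1} = 12 (mod 13).
  i = 2 (α = 9): (9−4)(9−3)(9−8)(9−6) = 5·6·1·3 = 90 ≡ 12, so v_2 = 12^{−1} = 12 (mod 13).
  i = 3 (α = 3): (3−4)(3−9)(3−8)(3−6) = (−1)·(−6)·(−5)·(−3) = 90 ≡ 12, so v_3 = 12^{−1} = 12 (mod 13).
  i = 4 (α = 8): (8−4)(8−9)(8−3)(8−6) = 4·(−1)·5·2 = −40 ≡ 12, so v_4 = 12^{−1} = 12 (mod 13).
  i = 5 (α = 6): (6−4)(6−9)(6−3)(6−8) = 2·(−3)·3·(−2) = 36 ≡ 10, so v_5 = 10^{−1} = 4 (mod 13).
  v = [12, 12, 12, 12, 4].
Step 2: syndromes of r = [9, 10, 1, 9, 12] (all sums mod 13).
  S_0 = Σ v_i r_i = 12·9 + 12·10 + 12·1 + 12·9 + 4·12 = 396 ≡ 6.
  S_1 = Σ v_i α_i r_i = 12·4·9 + 12·9·10 + 12·3·1 + 12·8·9 + 4·6·12 = 2700 ≡ 9.
  α_i^2 mod 13 = [3, 3, 9, 12, 10].
  S_2 = Σ v_i α_i^2 r_i = 12·3·9 + 12·3·10 + 12·9·1 + 12·12·9 + 4·10·12 = 2568 ≡ 7.
  S = (6, 9, 7) ≠ 0, so r is not a codeword (an error is present).
Step 3: locate the error. For a single error e at position i, S_ℓ = v_i·e·α_i^ℓ, so α_err = S_1/S_0.
  S_0^{−1} = 6^{−1} = 11 (mod 13), so α_err = 9·11 = 99 ≡ 8 = α_4. Error position i = 4.
  Consistency check: S_2/S_1 = 7·3 = 21 ≡ 8 = α_err ✓ (single-error assumption holds).
Step 4: error magnitude e = S_0/v_4 = S_0·∏_{j≠4}(α_4 − α_j) = 6·12 = 72 ≡ 7 (mod 13).
Step 5: correct position 4: c_4 = r_4 − e = 9 − 7 ≡ 2 (mod 13). Hence c = [9, 10, 1, 2, 12].
  Check: interpolating c through the α_i gives m(x) = 3 + 8·x (degree < 2) with m(α_i) = c_i for every i, so c is indeed a codeword.


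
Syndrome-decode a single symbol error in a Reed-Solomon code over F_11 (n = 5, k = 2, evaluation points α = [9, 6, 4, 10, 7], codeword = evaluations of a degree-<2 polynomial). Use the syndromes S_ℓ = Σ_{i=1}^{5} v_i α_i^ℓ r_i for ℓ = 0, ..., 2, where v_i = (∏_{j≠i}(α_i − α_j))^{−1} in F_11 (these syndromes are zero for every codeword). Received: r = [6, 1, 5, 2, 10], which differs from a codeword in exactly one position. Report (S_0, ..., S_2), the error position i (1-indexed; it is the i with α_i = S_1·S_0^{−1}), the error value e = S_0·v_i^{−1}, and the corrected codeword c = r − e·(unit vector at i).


S = (7, 4, 7), error at position 4, error magnitude e = 9, c = [6, 1, 5, 4, 10].

Step 1: column multipliers v_i = (∏_{j≠i}(α_i − α_j))^{−1} mod 11.
  i = 1 (α = 9): (9−6)(9−4)(9−10)(9−7) = 3·5·(−1)·2 = −30 ≡ 3, so v_1 = 3^{−1} = 4 (mod 11).
  i = 2 (α = 6): (6−9)(6−4)(6−10)(6−7) = (−3)·2·(−4)·(−1) = −24 ≡ 9, so v_2 = 9^{−1} = 5 (mod 11).
  i = 3 (α = 4): (4−9)(4−6)(4−10)(4−7) = (−5)·(−2)·(−6)·(−3) = 180 ≡ 4, so v_3 = 4^{−1} = 3 (mod 11).
  i = 4 (α = 10): (10−9)(10−6)(10−4)(10−7) = 1·4·6·3 = 72 ≡ 6, so v_4 = 6^{−1} = 2 (mod 11).
  i = 5 (α = 7): (7−9)(7−6)(7−4)(7−10) = (−2)·1·3·(−3) = 18 ≡ 7, so v_5 = 7^{−1} = 8 (mod 11).
  v = [4, 5, 3, 2, 8].
Step 2: syndromes of r = [6, 1, 5, 2, 10] (all sums mod 11).
  S_0 = Σ v_i r_i = 4·6 + 5·1 + 3·5 + 2·2 + 8·10 = 128 ≡ 7.
  S_1 = Σ v_i α_i r_i = 4·9·6 + 5·6·1 + 3·4·5 + 2·10·2 + 8·7·10 = 906 ≡ 4.
  α_i^2 mod 11 = [4, 3, 5, 1, 5].
  S_2 = Σ v_i α_i^2 r_i = 4·4·6 + 5·3·1 + 3·5·5 + 2·1·2 + 8·5·10 = 590 ≡ 7.
  S = (7, 4, 7) ≠ 0, so r is not a codeword (an error is present).
Step 3: locate the error. For a single error e at position i, S_ℓ = v_i·e·α_i^ℓ, so α_err = S_1/S_0.
  S_0^{−1} = 7^{−1} = 8 (mod 11), so α_err = 4·8 = 32 ≡ 10 = α_4. Error position i = 4.
  Consistency check: S_2/S_1 = 7·3 = 21 ≡ 10 = α_err ✓ (single-error assumption holds).
Step 4: error magnitude e = S_0/v_4 = S_0·∏_{j≠4}(α_4 − α_j) = 7·6 = 42 ≡ 9 (mod 11).
Step 5: correct position 4: c_4 = r_4 − e = 2 − 9 ≡ 4 (mod 11). Hence c = [6, 1, 5, 4, 10].
  Check: interpolating c through the α_i gives m(x) = 2 + 9·x (degree < 2) with m(α_i) = c_i for every i, so c is indeed a codeword.


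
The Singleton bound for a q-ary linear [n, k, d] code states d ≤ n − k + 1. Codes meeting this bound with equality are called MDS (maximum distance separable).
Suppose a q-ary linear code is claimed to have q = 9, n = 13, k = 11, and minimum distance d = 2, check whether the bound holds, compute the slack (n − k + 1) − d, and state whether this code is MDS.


Singleton RHS = n − k + 1 = 3, slack = 1, bound satisfied, not MDS.

Singleton bound: d ≤ n − k + 1.
Here n = 13, k = 11, so n − k + 1 = 3.
Given d = 2, check d ≤ 3: YES.
Slack = (n − k + 1) − d = 1.
The code is NOT MDS (slack = 1 > 0).
Description: the claimed parameters are [13, 11, 2]_9; such a code would be non-MDS.


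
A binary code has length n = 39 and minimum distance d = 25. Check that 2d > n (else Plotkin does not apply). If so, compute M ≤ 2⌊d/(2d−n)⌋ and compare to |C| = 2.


Plotkin bound M ≤ 4; given |C| = 2 ≤ bound (satisfied).

Check applicability: 2d = 50, n = 39.
2d − n = 11 > 0, so Plotkin applies.
Compute d/(2d−n) = 25/11 ≈ 2.2727.
⌊d/(2d−n)⌋ = 2.
Plotkin bound: M ≤ 2·2 = 4.
Given |C| = 2, check: satisfied.
This |C| is below the Plotkin bound.


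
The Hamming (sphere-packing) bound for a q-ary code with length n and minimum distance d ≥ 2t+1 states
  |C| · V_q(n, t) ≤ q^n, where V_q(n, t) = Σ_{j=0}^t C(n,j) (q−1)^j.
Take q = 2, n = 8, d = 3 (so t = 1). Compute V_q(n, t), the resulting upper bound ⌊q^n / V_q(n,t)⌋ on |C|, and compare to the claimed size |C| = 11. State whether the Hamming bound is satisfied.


V_q(n, t) = 9, q^n = 256, Hamming bound = 28, |C| = 11 ≤ bound (satisfied).

Step 1: Compute V_q(n, t) = Σ_{j=0}^1 C(n, j) (q−1)^j.
  j = 0: C(8,0)·(1)^0 = 1·1 = 1.
  j = 1: C(8,1)·(1)^1 = 8·1 = 8.
  V_q(n, t) = 1 + 8 = 9.
Step 2: q^n = 2^8 = 256.
Step 3: Hamming bound ⌊q^n / V_q(n,t)⌋ = ⌊256/9⌋ = 28.
Step 4: Compare |C| = 11 to 28: satisfied.
The claimed |C| lies below the Hamming bound.


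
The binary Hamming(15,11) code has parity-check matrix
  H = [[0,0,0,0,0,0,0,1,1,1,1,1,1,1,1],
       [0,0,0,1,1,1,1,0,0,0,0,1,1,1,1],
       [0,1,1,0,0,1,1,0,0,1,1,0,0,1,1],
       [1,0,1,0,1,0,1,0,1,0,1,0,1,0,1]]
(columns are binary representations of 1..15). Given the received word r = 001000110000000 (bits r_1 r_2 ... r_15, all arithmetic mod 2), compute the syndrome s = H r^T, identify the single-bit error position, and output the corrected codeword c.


s = (1, 1, 0, 0)^T, error position = 12, corrected codeword c = 001000110001000

Compute s = H r^T mod 2 one row at a time:
  s_1 = 1 + 0 + 0 + 0 + 0 + 0 + 0 + 0 = 1 ≡ 1 (mod 2).
  s_2 = 0 + 0 + 0 + 1 + 0 + 0 + 0 + 0 = 1 ≡ 1 (mod 2).
  s_3 = 0 + 1 + 0 + 1 + 0 + 0 + 0 + 0 = 2 ≡ 0 (mod 2).
  s_4 = 0 + 1 + 0 + 1 + 0 + 0 + 0 + 0 = 2 ≡ 0 (mod 2).
s = (1, 1, 0, 0)^T — this equals column 12 of H (binary 1100), so error is at position 12.
Correct: flip bit 12 of r = 001000110000000 to get c = 001000110001000.


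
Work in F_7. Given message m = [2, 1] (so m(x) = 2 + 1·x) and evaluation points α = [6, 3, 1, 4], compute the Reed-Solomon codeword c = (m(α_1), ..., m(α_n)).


c = [1, 5, 3, 6]

Message polynomial: m(x) = 2 + 1·x (mod 7).
For each evaluation point α_i, compute m(α_i) mod 7:
  α_1 = 6: Horner steps 1 → 1, so m(6) = 1.
  α_2 = 3: Horner steps 1 → 5, so m(3) = 5.
  α_3 = 1: Horner steps 1 → 3, so m(1) = 3.
  α_4 = 4: Horner steps 1 → 6, so m(4) = 6.
Codeword c = [1, 5, 3, 6] ∈ F_7^4.


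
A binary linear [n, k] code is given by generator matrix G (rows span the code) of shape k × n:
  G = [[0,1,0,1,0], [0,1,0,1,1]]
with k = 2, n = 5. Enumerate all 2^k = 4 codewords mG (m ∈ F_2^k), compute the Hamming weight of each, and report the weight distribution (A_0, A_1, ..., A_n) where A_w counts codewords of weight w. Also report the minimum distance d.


Weight distribution: A_0 = 1, A_1 = 1, A_2 = 1, A_3 = 1. Minimum distance d = 1.

Enumerate all 2^2 = 4 messages m ∈ F_2^2.
For each, compute codeword c = mG in F_2^5, then tally its weight.
  m = 00 → c = 00000, weight = 0.
  m = 10 → c = 01010, weight = 2.
  m = 01 → c = 01011, weight = 3.
  m = 11 → c = 00001, weight = 1.
Tally weights:
  weight 0: 1 codewords.
  weight 1: 1 codewords.
  weight 2: 1 codewords.
  weight 3: 1 codewords.
Minimum distance d = smallest w > 0 with A_w > 0 = 1.
Sanity: Σ A_w = 4 = 2^2 = 4 ✓.


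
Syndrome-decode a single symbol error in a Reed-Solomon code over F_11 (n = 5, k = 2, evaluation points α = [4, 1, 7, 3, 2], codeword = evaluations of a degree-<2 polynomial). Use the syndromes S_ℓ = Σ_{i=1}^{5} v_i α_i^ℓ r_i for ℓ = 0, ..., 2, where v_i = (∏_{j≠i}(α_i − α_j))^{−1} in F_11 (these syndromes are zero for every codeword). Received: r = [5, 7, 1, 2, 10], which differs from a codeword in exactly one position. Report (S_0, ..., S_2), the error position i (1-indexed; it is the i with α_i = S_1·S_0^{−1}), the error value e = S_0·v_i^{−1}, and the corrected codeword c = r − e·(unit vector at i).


S = (8, 1, 7), error at position 3, error magnitude e = 9, c = [5, 7, 3, 2, 10].

Step 1: column multipliers v_i = (∏_{j≠i}(α_i − α_j))^{−1} mod 11.
  i = 1 (α = 4): (4−1)(4−7)(4−3)(4−2) = 3·(−3)·1·2 = −18 ≡ 4, so v_1 = 4^{−1} = 3 (mod 11).
  i = 2 (α = 1): (1−4)(1−7)(1−3)(1−2) = (−3)·(−6)·(−2)·(−1) = 36 ≡ 3, so v_2 = 3^{−1} = 4 (mod 11).
  i = 3 (α = 7): (7−4)(7−1)(7−3)(7−2) = 3·6·4·5 = 360 ≡ 8, so v_3 = 8^{−1} = 7 (mod 11).
  i = 4 (α = 3): (3−4)(3−1)(3−7)(3−2) = (−1)·2·(−4)·1 = 8 ≡ 8, so v_4 = 8^{−1} = 7 (mod 11).
  i = 5 (α = 2): (2−4)(2−1)(2−7)(2−3) = (−2)·1·(−5)·(−1) = −10 ≡ 1, so v_5 = 1^{−1} = 1 (mod 11).
  v = [3, 4, 7, 7, 1].
Step 2: syndromes of r = [5, 7, 1, 2, 10] (all sums mod 11).
  S_0 = Σ v_i r_i = 3·5 + 4·7 + 7·1 + 7·2 + 1·10 = 74 ≡ 8.
  S_1 = Σ v_i α_i r_i = 3·4·5 + 4·1·7 + 7·7·1 + 7·3·2 + 1·2·10 = 199 ≡ 1.
  α_i^2 mod 11 = [5, 1, 5, 9, 4].
  S_2 = Σ v_i α_i^2 r_i = 3·5·5 + 4·1·7 + 7·5·1 + 7·9·2 + 1·4·10 = 304 ≡ 7.
  S = (8, 1, 7) ≠ 0, so r is not a codeword (an error is present).
Step 3: locate the error. For a single error e at position i, S_ℓ = v_i·e·α_i^ℓ, so α_err = S_1/S_0.
  S_0^{−1} = 8^{−1} = 7 (mod 11), so α_err = 1·7 = 7 ≡ 7 = α_3. Error position i = 3.
  Consistency check: S_2/S_1 = 7·1 = 7 ≡ 7 = α_err ✓ (single-error assumption holds).
Step 4: error magnitude e = S_0/v_3 = S_0·∏_{j≠3}(α_3 − α_j) = 8·8 = 64 ≡ 9 (mod 11).
Step 5: correct position 3: c_3 = r_3 − e = 1 − 9 ≡ 3 (mod 11). Hence c = [5, 7, 3, 2, 10].
  Check: interpolating c through the α_i gives m(x) = 4 + 3·x (degree < 2) with m(α_i) = c_i for every i, so c is indeed a codeword.


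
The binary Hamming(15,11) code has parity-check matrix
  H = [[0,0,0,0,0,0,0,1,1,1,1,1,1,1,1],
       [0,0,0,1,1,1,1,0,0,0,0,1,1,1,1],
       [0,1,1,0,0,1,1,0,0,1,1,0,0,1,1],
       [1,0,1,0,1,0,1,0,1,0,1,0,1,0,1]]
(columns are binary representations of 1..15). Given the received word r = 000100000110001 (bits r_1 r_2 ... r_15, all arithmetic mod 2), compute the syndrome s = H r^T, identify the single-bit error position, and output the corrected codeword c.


s = (1, 0, 1, 0)^T, error position = 10, corrected codeword c = 000100000010001

Compute s = H r^T mod 2 one row at a time:
  s_1 = 0 + 0 + 1 + 1 + 0 + 0 + 0 + 1 = 3 ≡ 1 (mod 2).
  s_2 = 1 + 0 + 0 + 0 + 0 + 0 + 0 + 1 = 2 ≡ 0 (mod 2).
  s_3 = 0 + 0 + 0 + 0 + 1 + 1 + 0 + 1 = 3 ≡ 1 (mod 2).
  s_4 = 0 + 0 + 0 + 0 + 0 + 1 + 0 + 1 = 2 ≡ 0 (mod 2).
s = (1, 0, 1, 0)^T — this equals column 10 of H (binary 1010), so error is at position 10.
Correct: flip bit 10 of r = 000100000110001 to get c = 000100000010001.


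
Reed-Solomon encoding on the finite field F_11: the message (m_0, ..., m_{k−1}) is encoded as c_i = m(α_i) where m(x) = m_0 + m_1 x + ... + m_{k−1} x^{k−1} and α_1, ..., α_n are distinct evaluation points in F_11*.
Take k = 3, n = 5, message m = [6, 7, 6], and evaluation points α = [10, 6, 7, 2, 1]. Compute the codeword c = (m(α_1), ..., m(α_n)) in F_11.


c = [5, 0, 8, 0, 8]

Message polynomial: m(x) = 6 + 7·x + 6·x^2 (mod 11).
For each evaluation point α_i, compute m(α_i) mod 11:
  α_1 = 10: Horner steps 6 → 1 → 5, so m(10) = 5.
  α_2 = 6: Horner steps 6 → 10 → 0, so m(6) = 0.
  α_3 = 7: Horner steps 6 → 5 → 8, so m(7) = 8.
  α_4 = 2: Horner steps 6 → 8 → 0, so m(2) = 0.
  α_5 = 1: Horner steps 6 → 2 → 8, so m(1) = 8.
Codeword c = [5, 0, 8, 0, 8] ∈ F_11^5.


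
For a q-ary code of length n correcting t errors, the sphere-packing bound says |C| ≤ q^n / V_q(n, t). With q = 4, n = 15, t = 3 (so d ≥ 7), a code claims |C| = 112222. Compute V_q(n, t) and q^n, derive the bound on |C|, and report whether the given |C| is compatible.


V_q(n, t) = 13276, q^n = 1073741824, Hamming bound = 80878, |C| = 112222 > bound (violated).

Step 1: Compute V_q(n, t) = Σ_{j=0}^3 C(n, j) (q−1)^j.
  j = 0: C(15,0)·(3)^0 = 1·1 = 1.
  j = 1: C(15,1)·(3)^1 = 15·3 = 45.
  j = 2: C(15,2)·(3)^2 = 105·9 = 945.
  j = 3: C(15,3)·(3)^3 = 455·27 = 12285.
  V_q(n, t) = 1 + 45 + 945 + 12285 = 13276.
Step 2: q^n = 4^15 = 1073741824.
Step 3: Hamming bound ⌊q^n / V_q(n,t)⌋ = ⌊1073741824/13276⌋ = 80878.
Step 4: Compare |C| = 112222 to 80878: violated.
The claimed |C| lies above the Hamming bound, so no 4-ary code of length 15 with d ≥ 7 can have 112222 codewords.


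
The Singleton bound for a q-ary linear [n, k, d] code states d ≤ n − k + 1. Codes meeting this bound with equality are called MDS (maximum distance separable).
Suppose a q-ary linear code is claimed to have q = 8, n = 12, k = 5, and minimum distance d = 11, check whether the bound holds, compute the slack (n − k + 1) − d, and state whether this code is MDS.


Singleton RHS = n − k + 1 = 8, slack = -3, bound violated (no such code; not MDS).

Singleton bound: d ≤ n − k + 1.
Here n = 12, k = 5, so n − k + 1 = 8.
Given d = 11, check d ≤ 8: NO.
Slack = (n − k + 1) − d = -3.
The slack is negative: d = 11 exceeds n − k + 1 = 8 by 3, so the Singleton bound is violated and no linear [12, 5, 11]_8 code can exist. In particular it is not MDS (MDS requires d = n − k + 1 exactly).
Description: the claimed parameters are [12, 5, 11]_8; such a code would be impossible (violates the Singleton bound).


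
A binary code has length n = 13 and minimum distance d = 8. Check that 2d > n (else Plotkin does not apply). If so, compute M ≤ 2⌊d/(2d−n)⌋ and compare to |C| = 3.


Plotkin bound M ≤ 4; given |C| = 3 ≤ bound (satisfied).

Check applicability: 2d = 16, n = 13.
2d − n = 3 > 0, so Plotkin applies.
Compute d/(2d−n) = 8/3 ≈ 2.6667.
⌊d/(2d−n)⌋ = 2.
Plotkin bound: M ≤ 2·2 = 4.
Given |C| = 3, check: satisfied.
This |C| is below the Plotkin bound.


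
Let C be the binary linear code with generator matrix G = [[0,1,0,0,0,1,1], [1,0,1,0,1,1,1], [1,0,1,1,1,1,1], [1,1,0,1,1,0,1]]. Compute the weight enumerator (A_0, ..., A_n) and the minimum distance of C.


Weight distribution: A_0 = 1, A_1 = 1, A_2 = 1, A_3 = 4, A_4 = 5, A_5 = 3, A_6 = 1. Minimum distance d = 1.

Enumerate all 2^4 = 16 messages m ∈ F_2^4.
For each, compute codeword c = mG in F_2^7, then tally its weight.
  m = 0000 → c = 0000000, weight = 0.
  m = 1000 → c = 0100011, weight = 3.
  m = 0100 → c = 1010111, weight = 5.
  m = 1100 → c = 1110100, weight = 4.
  m = 0010 → c = 1011111, weight = 6.
  m = 1010 → c = 1111100, weight = 5.
  m = 0110 → c = 0001000, weight = 1.
  m = 1110 → c = 0101011, weight = 4.
  m = 0001 → c = 1101101, weight = 5.
  m = 1001 → c = 1001110, weight = 4.
  m = 0101 → c = 0111010, weight = 4.
  m = 1101 → c = 0011001, weight = 3.
  m = 0011 → c = 0110010, weight = 3.
  m = 1011 → c = 0010001, weight = 2.
  m = 0111 → c = 1100101, weight = 4.
  m = 1111 → c = 1000110, weight = 3.
Tally weights:
  weight 0: 1 codewords.
  weight 1: 1 codewords.
  weight 2: 1 codewords.
  weight 3: 4 codewords.
  weight 4: 5 codewords.
  weight 5: 3 codewords.
  weight 6: 1 codewords.
Minimum distance d = smallest w > 0 with A_w > 0 = 1.
Sanity: Σ A_w = 16 = 2^4 = 16 ✓.


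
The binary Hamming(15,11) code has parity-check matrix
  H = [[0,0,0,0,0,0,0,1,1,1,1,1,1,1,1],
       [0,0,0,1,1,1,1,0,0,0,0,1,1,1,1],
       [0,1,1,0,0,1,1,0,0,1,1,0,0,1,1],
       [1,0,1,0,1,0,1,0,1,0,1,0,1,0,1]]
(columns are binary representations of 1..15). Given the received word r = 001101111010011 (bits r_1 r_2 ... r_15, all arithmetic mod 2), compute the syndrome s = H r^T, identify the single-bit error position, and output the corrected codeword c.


s = (1, 1, 0, 1)^T, error position = 13, corrected codeword c = 001101111010111

Compute s = H r^T mod 2 one row at a time:
  s_1 = 1 + 1 + 0 + 1 + 0 + 0 + 1 + 1 = 5 ≡ 1 (mod 2).
  s_2 = 1 + 0 + 1 + 1 + 0 + 0 + 1 + 1 = 5 ≡ 1 (mod 2).
  s_3 = 0 + 1 + 1 + 1 + 0 + 1 + 1 + 1 = 6 ≡ 0 (mod 2).
  s_4 = 0 + 1 + 0 + 1 + 1 + 1 + 0 + 1 = 5 ≡ 1 (mod 2).
s = (1, 1, 0, 1)^T — this equals column 13 of H (binary 1101), so error is at position 13.
Correct: flip bit 13 of r = 001101111010011 to get c = 001101111010111.


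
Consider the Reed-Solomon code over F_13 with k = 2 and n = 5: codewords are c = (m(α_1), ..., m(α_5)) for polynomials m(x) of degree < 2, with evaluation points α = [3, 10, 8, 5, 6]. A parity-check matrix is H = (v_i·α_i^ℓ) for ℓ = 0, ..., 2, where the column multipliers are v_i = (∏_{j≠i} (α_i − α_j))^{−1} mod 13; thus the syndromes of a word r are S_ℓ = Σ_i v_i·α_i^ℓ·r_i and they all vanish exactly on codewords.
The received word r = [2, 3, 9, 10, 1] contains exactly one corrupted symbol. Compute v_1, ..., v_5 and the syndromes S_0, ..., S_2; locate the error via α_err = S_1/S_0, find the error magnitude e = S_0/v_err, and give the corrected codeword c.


S = (11, 6, 8), error at position 2, error magnitude e = 12, c = [2, 4, 9, 10, 1].

Step 1: column multipliers v_i = (∏_{j≠i}(α_i − α_j))^{−1} mod 13.
  i = 1 (α = 3): (3−10)(3−8)(3−5)(3−6) = (−7)·(−5)·(−2)·(−3) = 210 ≡ 2, so v_1 = 2^{−1} = 7 (mod 13).
  i = 2 (α = 10): (10−3)(10−8)(10−5)(10−6) = 7·2·5·4 = 280 ≡ 7, so v_2 = 7^{−1} = 2 (mod 13).
  i = 3 (α = 8): (8−3)(8−10)(8−5)(8−6) = 5·(−2)·3·2 = −60 ≡ 5, so v_3 = 5^{−1} = 8 (mod 13).
  i = 4 (α = 5): (5−3)(5−10)(5−8)(5−6) = 2·(−5)·(−3)·(−1) = −30 ≡ 9, so v_4 = 9^{−1} = 3 (mod 13).
  i = 5 (α = 6): (6−3)(6−10)(6−8)(6−5) = 3·(−4)·(−2)·1 = 24 ≡ 11, so v_5 = 11^{−1} = 6 (mod 13).
  v = [7, 2, 8, 3, 6].
Step 2: syndromes of r = [2, 3, 9, 10, 1] (all sums mod 13).
  S_0 = Σ v_i r_i = 7·2 + 2·3 + 8·9 + 3·10 + 6·1 = 128 ≡ 11.
  S_1 = Σ v_i α_i r_i = 7·3·2 + 2·10·3 + 8·8·9 + 3·5·10 + 6·6·1 = 864 ≡ 6.
  α_i^2 mod 13 = [9, 9, 12, 12, 10].
  S_2 = Σ v_i α_i^2 r_i = 7·9·2 + 2·9·3 + 8·12·9 + 3·12·10 + 6·10·1 = 1464 ≡ 8.
  S = (11, 6, 8) ≠ 0, so r is not a codeword (an error is present).
Step 3: locate the error. For a single error e at position i, S_ℓ = v_i·e·α_i^ℓ, so α_err = S_1/S_0.
  S_0^{−1} = 11^{−1} = 6 (mod 13), so α_err = 6·6 = 36 ≡ 10 = α_2. Error position i = 2.
  Consistency check: S_2/S_1 = 8·11 = 88 ≡ 10 = α_err ✓ (single-error assumption holds).
Step 4: error magnitude e = S_0/v_2 = S_0·∏_{j≠2}(α_2 − α_j) = 11·7 = 77 ≡ 12 (mod 13).
Step 5: correct position 2: c_2 = r_2 − e = 3 − 12 ≡ 4 (mod 13). Hence c = [2, 4, 9, 10, 1].
  Check: interpolating c through the α_i gives m(x) = 3 + 4·x (degree < 2) with m(α_i) = c_i for every i, so c is indeed a codeword.


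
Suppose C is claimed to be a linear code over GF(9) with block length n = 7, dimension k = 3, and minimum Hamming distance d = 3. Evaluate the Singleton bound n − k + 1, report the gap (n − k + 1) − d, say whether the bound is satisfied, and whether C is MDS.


Singleton RHS = n − k + 1 = 5, slack = 2, bound satisfied, not MDS.

Singleton bound: d ≤ n − k + 1.
Here n = 7, k = 3, so n − k + 1 = 5.
Given d = 3, check d ≤ 5: YES.
Slack = (n − k + 1) − d = 2.
The code is NOT MDS (slack = 2 > 0).
Description: the claimed parameters are [7, 3, 3]_9; such a code would be non-MDS.


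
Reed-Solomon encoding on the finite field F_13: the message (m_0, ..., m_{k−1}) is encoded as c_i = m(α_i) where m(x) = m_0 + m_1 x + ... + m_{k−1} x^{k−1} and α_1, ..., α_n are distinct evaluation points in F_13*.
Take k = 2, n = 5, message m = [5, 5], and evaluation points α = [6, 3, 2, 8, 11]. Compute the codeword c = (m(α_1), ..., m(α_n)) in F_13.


c = [9, 7, 2, 6, 8]

Message polynomial: m(x) = 5 + 5·x (mod 13).
For each evaluation point α_i, compute m(α_i) mod 13:
  α_1 = 6: Horner steps 5 → 9, so m(6) = 9.
  α_2 = 3: Horner steps 5 → 7, so m(3) = 7.
  α_3 = 2: Horner steps 5 → 2, so m(2) = 2.
  α_4 = 8: Horner steps 5 → 6, so m(8) = 6.
  α_5 = 11: Horner steps 5 → 8, so m(11) = 8.
Codeword c = [9, 7, 2, 6, 8] ∈ F_13^5.


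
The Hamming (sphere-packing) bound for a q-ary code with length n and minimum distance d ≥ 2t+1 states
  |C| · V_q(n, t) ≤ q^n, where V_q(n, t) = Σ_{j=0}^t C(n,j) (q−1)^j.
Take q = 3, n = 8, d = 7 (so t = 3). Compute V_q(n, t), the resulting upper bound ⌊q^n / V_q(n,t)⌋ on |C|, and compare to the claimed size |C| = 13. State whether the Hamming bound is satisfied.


V_q(n, t) = 577, q^n = 6561, Hamming bound = 11, |C| = 13 > bound (violated).

Step 1: Compute V_q(n, t) = Σ_{j=0}^3 C(n, j) (q−1)^j.
  j = 0: C(8,0)·(2)^0 = 1·1 = 1.
  j = 1: C(8,1)·(2)^1 = 8·2 = 16.
  j = 2: C(8,2)·(2)^2 = 28·4 = 112.
  j = 3: C(8,3)·(2)^3 = 56·8 = 448.
  V_q(n, t) = 1 + 16 + 112 + 448 = 577.
Step 2: q^n = 3^8 = 6561.
Step 3: Hamming bound ⌊q^n / V_q(n,t)⌋ = ⌊6561/577⌋ = 11.
Step 4: Compare |C| = 13 to 11: violated.
The claimed |C| lies above the Hamming bound, so no 3-ary code of length 8 with d ≥ 7 can have 13 codewords.


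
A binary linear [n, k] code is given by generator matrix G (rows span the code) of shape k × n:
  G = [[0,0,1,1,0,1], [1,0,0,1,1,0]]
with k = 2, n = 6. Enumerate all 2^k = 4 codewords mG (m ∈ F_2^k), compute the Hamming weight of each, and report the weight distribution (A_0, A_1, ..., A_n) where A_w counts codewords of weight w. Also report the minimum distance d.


Weight distribution: A_0 = 1, A_3 = 2, A_4 = 1. Minimum distance d = 3.

Enumerate all 2^2 = 4 messages m ∈ F_2^2.
For each, compute codeword c = mG in F_2^6, then tally its weight.
  m = 00 → c = 000000, weight = 0.
  m = 10 → c = 001101, weight = 3.
  m = 01 → c = 100110, weight = 3.
  m = 11 → c = 101011, weight = 4.
Tally weights:
  weight 0: 1 codewords.
  weight 3: 2 codewords.
  weight 4: 1 codewords.
Minimum distance d = smallest w > 0 with A_w > 0 = 3.
Sanity: Σ A_w = 4 = 2^2 = 4 ✓.


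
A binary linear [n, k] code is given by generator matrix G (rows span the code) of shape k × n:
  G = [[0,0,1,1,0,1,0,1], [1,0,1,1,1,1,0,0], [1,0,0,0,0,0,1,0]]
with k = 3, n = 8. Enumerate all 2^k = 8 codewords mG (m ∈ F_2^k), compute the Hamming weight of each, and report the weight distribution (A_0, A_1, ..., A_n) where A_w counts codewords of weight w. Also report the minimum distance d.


Weight distribution: A_0 = 1, A_2 = 1, A_3 = 2, A_4 = 1, A_5 = 2, A_6 = 1. Minimum distance d = 2.

Enumerate all 2^3 = 8 messages m ∈ F_2^3.
For each, compute codeword c = mG in F_2^8, then tally its weight.
  m = 000 → c = 00000000, weight = 0.
  m = 100 → c = 00110101, weight = 4.
  m = 010 → c = 10111100, weight = 5.
  m = 110 → c = 10001001, weight = 3.
  m = 001 → c = 10000010, weight = 2.
  m = 101 → c = 10110111, weight = 6.
  m = 011 → c = 00111110, weight = 5.
  m = 111 → c = 00001011, weight = 3.
Tally weights:
  weight 0: 1 codewords.
  weight 2: 1 codewords.
  weight 3: 2 codewords.
  weight 4: 1 codewords.
  weight 5: 2 codewords.
  weight 6: 1 codewords.
Minimum distance d = smallest w > 0 with A_w > 0 = 2.
Sanity: Σ A_w = 8 = 2^3 = 8 ✓.


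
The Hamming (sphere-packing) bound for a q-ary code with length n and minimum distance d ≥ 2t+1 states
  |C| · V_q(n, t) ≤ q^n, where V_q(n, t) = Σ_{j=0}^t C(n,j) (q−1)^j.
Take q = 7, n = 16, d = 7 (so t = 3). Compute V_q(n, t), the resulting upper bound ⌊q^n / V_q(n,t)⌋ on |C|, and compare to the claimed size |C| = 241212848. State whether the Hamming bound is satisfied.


V_q(n, t) = 125377, q^n = 33232930569601, Hamming bound = 265064011, |C| = 241212848 ≤ bound (satisfied).

Step 1: Compute V_q(n, t) = Σ_{j=0}^3 C(n, j) (q−1)^j.
  j = 0: C(16,0)·(6)^0 = 1·1 = 1.
  j = 1: C(16,1)·(6)^1 = 16·6 = 96.
  j = 2: C(16,2)·(6)^2 = 120·36 = 4320.
  j = 3: C(16,3)·(6)^3 = 560·216 = 120960.
  V_q(n, t) = 1 + 96 + 4320 + 120960 = 125377.
Step 2: q^n = 7^16 = 33232930569601.
Step 3: Hamming bound ⌊q^n / V_q(n,t)⌋ = ⌊33232930569601/125377⌋ = 265064011.
Step 4: Compare |C| = 241212848 to 265064011: satisfied.
The claimed |C| lies below the Hamming bound.


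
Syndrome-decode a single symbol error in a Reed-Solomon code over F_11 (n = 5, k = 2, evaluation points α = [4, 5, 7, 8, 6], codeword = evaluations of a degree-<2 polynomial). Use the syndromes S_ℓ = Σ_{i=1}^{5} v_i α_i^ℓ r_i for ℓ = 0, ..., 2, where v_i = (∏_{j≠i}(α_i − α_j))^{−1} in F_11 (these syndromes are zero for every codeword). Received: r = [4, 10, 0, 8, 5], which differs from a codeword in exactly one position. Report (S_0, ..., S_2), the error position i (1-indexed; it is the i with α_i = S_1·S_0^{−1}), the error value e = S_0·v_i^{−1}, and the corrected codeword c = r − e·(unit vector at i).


S = (1, 8, 9), error at position 4, error magnitude e = 2, c = [4, 10, 0, 6, 5].

Step 1: column multipliers v_i = (∏_{j≠i}(α_i − α_j))^{−1} mod 11.
  i = 1 (α = 4): (4−5)(4−7)(4−8)(4−6) = (−1)·(−3)·(−4)·(−2) = 24 ≡ 2, so v_1 = 2^{−1} = 6 (mod 11).
  i = 2 (α = 5): (5−4)(5−7)(5−8)(5−6) = 1·(−2)·(−3)·(−1) = −6 ≡ 5, so v_2 = 5^{−1} = 9 (mod 11).
  i = 3 (α = 7): (7−4)(7−5)(7−8)(7−6) = 3·2·(−1)·1 = −6 ≡ 5, so v_3 = 5^{−1} = 9 (mod 11).
  i = 4 (α = 8): (8−4)(8−5)(8−7)(8−6) = 4·3·1·2 = 24 ≡ 2, so v_4 = 2^{−1} = 6 (mod 11).
  i = 5 (α = 6): (6−4)(6−5)(6−7)(6−8) = 2·1·(−1)·(−2) = 4 ≡ 4, so v_5 = 4^{−1} = 3 (mod 11).
  v = [6, 9, 9, 6, 3].
Step 2: syndromes of r = [4, 10, 0, 8, 5] (all sums mod 11).
  S_0 = Σ v_i r_i = 6·4 + 9·10 + 9·0 + 6·8 + 3·5 = 177 ≡ 1.
  S_1 = Σ v_i α_i r_i = 6·4·4 + 9·5·10 + 9·7·0 + 6·8·8 + 3·6·5 = 1020 ≡ 8.
  α_i^2 mod 11 = [5, 3, 5, 9, 3].
  S_2 = Σ v_i α_i^2 r_i = 6·5·4 + 9·3·10 + 9·5·0 + 6·9·8 + 3·3·5 = 867 ≡ 9.
  S = (1, 8, 9) ≠ 0, so r is not a codeword (an error is present).
Step 3: locate the error. For a single error e at position i, S_ℓ = v_i·e·α_i^ℓ, so α_err = S_1/S_0.
  S_0^{−1} = 1^{−1} = 1 (mod 11), so α_err = 8·1 = 8 ≡ 8 = α_4. Error position i = 4.
  Consistency check: S_2/S_1 = 9·7 = 63 ≡ 8 = α_err ✓ (single-error assumption holds).
Step 4: error magnitude e = S_0/v_4 = S_0·∏_{j≠4}(α_4 − α_j) = 1·2 = 2 ≡ 2 (mod 11).
Step 5: correct position 4: c_4 = r_4 − e = 8 − 2 ≡ 6 (mod 11). Hence c = [4, 10, 0, 6, 5].
  Check: interpolating c through the α_i gives m(x) = 2 + 6·x (degree < 2) with m(α_i) = c_i for every i, so c is indeed a codeword.
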